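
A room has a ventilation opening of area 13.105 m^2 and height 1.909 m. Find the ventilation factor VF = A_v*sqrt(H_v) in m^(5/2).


sqrt(H_v) = 1.3817
VF = 13.105 * 1.3817 = 18.107 m^(5/2)

18.107 m^(5/2)


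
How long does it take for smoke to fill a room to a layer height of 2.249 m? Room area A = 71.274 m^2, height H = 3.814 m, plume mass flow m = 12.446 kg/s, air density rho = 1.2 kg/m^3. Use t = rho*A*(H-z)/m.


H - z = 1.565 m
t = 1.2 * 71.274 * 1.565 / 12.446 = 10.755 s

10.755 s


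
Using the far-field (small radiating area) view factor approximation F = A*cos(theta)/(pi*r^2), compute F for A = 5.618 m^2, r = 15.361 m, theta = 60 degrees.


cos(60 deg) = 0.5
pi*r^2 = 741.29
F = 5.618 * 0.5 / 741.29 = 0.0037893

0.0037893


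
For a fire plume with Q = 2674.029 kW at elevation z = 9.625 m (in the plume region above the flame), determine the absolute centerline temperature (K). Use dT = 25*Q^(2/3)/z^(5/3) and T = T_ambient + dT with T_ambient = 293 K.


Q^(2/3) = 192.65
z^(5/3) = 43.551
dT = 25 * 192.65 / 43.551 = 110.59 K
T = 293 + 110.59 = 403.59 K

403.59 K


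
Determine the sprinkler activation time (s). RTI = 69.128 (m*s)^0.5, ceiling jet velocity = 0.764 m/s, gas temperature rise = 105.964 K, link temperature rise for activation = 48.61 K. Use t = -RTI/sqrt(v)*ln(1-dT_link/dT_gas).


dT_link/dT_gas = 0.45874
ln(1 - 0.45874) = -0.61386
t = -69.128 / sqrt(0.764) * -0.61386 = 48.548 s

48.548 s


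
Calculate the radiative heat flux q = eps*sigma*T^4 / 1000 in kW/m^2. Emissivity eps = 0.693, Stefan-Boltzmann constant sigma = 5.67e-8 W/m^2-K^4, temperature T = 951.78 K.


T^4 = 8.2063e+11
q = 0.693 * 5.67e-8 * 8.2063e+11 / 1000 = 32.245 kW/m^2

32.245 kW/m^2


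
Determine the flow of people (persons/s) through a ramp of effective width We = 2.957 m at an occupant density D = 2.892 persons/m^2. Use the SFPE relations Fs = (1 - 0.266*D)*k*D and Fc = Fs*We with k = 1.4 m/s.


1 - 0.266*D = 1 - 0.266*2.892 = 0.23073
Fs = 0.23073 * 1.4 * 2.892 = 0.93417 persons/(s*m)
Fc = 0.93417 * 2.957 = 2.7623 persons/s

2.7623 persons/s


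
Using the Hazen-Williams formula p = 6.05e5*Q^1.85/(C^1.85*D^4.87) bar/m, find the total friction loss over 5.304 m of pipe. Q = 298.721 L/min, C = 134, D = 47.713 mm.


Q^1.85 = 37953
C^1.85 = 8612.8
D^4.87 = 1.4961e+08
p/m = 0.017819 bar/m
p_total = 0.017819 * 5.304 = 0.094514 bar

0.094514 bar


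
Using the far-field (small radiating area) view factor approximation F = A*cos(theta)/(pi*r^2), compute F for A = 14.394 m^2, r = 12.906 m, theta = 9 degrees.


cos(9 deg) = 0.98769
pi*r^2 = 523.28
F = 14.394 * 0.98769 / 523.28 = 0.027169

0.027169


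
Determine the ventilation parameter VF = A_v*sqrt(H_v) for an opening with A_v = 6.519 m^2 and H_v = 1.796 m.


sqrt(H_v) = 1.3401
VF = 6.519 * 1.3401 = 8.7364 m^(5/2)

8.7364 m^(5/2)


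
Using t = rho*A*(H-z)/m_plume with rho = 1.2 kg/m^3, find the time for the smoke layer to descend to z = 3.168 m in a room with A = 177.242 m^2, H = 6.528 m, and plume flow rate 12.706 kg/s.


H - z = 3.36 m
t = 1.2 * 177.242 * 3.36 / 12.706 = 56.244 s

56.244 s


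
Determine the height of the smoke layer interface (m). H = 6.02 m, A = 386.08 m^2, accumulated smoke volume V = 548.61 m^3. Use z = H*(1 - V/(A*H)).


V/(A*H) = 0.23604
1 - 0.23604 = 0.76396
z = 6.02 * 0.76396 = 4.5990 m

4.5990 m


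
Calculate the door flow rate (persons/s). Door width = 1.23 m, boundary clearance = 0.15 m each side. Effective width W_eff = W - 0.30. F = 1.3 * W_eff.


W_eff = 1.23 - 0.30 = 0.93 m
F = 1.3 * 0.93 = 1.209 persons/s

1.209 persons/s


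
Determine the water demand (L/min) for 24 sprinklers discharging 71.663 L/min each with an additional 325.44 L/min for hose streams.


Sprinkler demand = 24 * 71.663 = 1719.912 L/min
Total = 1719.912 + 325.44 = 2045.352 L/min

2045.352 L/min


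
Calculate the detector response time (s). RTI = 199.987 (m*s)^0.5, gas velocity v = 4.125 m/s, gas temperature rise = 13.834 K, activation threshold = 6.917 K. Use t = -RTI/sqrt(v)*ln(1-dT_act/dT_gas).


dT_act/dT_gas = 0.5
ln(1 - 0.5) = -0.69315
t = -199.987 / sqrt(4.125) * -0.69315 = 68.252 s

68.252 s


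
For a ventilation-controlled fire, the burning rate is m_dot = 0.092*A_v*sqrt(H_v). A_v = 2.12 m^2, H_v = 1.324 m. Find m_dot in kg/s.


sqrt(H_v) = 1.1507
m_dot = 0.092 * 2.12 * 1.1507 = 0.22442 kg/s

0.22442 kg/s


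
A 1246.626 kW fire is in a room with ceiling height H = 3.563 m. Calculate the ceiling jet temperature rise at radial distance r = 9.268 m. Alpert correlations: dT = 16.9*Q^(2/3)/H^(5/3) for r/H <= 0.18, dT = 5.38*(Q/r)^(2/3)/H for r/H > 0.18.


r/H = 9.268 / 3.563 = 2.6012
r/H > 0.18, so dT = 5.38*(Q/r)^(2/3)/H
Q/r = 134.51
(Q/r)^(2/3) = 26.252
dT = 5.38 * 26.252 / 3.563 = 39.640 K

39.640 K


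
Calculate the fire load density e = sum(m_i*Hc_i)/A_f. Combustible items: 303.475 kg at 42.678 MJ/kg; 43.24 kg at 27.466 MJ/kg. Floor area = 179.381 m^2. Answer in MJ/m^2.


Total energy = 303.475*42.678 + 43.24*27.466
= 12951.71 + 1187.630
= 14139.34 MJ
e = 14139.34 / 179.381 = 78.823 MJ/m^2

78.823 MJ/m^2


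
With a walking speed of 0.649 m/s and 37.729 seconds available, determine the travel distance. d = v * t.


d = 0.649 * 37.729 = 24.486 m

24.486 m


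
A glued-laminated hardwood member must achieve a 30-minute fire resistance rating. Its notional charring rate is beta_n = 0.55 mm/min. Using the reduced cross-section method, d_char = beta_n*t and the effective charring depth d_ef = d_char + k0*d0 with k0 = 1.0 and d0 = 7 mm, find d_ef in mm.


d_char = 0.55 * 30 = 16.5 mm
d_ef = 16.5 + 1.0*7 = 23.5 mm

23.5 mm


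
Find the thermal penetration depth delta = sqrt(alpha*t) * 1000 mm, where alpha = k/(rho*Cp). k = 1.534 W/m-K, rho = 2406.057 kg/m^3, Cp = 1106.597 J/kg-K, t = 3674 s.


alpha = 1.534 / (2406.057 * 1106.597) = 5.7614e-07 m^2/s
alpha * t = 0.0021167
delta = sqrt(0.0021167) * 1000 = 46.008 mm

46.008 mm


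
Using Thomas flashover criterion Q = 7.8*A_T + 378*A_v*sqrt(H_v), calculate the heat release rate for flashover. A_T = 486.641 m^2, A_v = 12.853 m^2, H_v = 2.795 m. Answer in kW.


7.8*A_T = 3795.8
sqrt(H_v) = 1.6718
378*A_v*sqrt(H_v) = 8122.5
Q = 3795.8 + 8122.5 = 11918 kW

11918 kW


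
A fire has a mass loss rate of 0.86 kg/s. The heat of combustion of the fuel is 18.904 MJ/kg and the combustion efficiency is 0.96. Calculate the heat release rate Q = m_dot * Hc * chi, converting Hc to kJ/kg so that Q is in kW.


Hc = 18.904 MJ/kg = 18.904 * 1000 kJ/kg = 18904 kJ/kg
Q = 0.86 kg/s * 18904 kJ/kg * 0.96 = 15607 kW

15607 kW


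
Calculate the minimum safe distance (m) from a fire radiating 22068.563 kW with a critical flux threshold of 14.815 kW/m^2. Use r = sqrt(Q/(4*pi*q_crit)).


4*pi*q_crit = 186.17
Q/(4*pi*q_crit) = 118.54
r = sqrt(118.54) = 10.888 m

10.888 m


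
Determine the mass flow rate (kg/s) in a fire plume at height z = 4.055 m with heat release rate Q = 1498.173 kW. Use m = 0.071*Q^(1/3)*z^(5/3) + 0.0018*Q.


Q^(1/3) = 11.442
z^(5/3) = 10.311
First term = 0.071 * 11.442 * 10.311 = 8.3772
Second term = 0.0018 * 1498.173 = 2.6967
m = 11.074 kg/s

11.074 kg/s


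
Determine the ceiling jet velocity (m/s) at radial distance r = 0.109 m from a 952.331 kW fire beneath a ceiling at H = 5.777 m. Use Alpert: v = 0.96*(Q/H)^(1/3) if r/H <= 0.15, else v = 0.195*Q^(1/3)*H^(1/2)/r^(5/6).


r/H = 0.109 / 5.777 = 0.018868
r/H <= 0.15, so v = 0.96*(Q/H)^(1/3)
Q/H = 164.85
(Q/H)^(1/3) = 5.4831
v = 0.96 * 5.4831 = 5.2638 m/s

5.2638 m/s


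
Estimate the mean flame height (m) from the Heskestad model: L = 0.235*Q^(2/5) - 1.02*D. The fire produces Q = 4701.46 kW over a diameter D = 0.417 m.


Q^(2/5) = 29.437
0.235 * Q^(2/5) = 6.9177
1.02 * D = 0.42534
L = 6.4923 m

6.4923 m


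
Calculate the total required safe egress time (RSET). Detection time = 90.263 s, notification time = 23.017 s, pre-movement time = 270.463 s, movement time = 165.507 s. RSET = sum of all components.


Total = 90.263 + 23.017 + 270.463 + 165.507 = 549.25 s

549.25 s


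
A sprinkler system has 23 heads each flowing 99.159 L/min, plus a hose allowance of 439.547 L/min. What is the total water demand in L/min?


Sprinkler demand = 23 * 99.159 = 2280.657 L/min
Total = 2280.657 + 439.547 = 2720.204 L/min

2720.204 L/min


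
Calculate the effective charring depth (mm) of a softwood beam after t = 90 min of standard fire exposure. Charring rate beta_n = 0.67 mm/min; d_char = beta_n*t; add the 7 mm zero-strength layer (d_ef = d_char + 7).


d_char = 0.67 * 90 = 60.3 mm
d_ef = 60.3 + 1.0*7 = 67.3 mm

67.3 mm


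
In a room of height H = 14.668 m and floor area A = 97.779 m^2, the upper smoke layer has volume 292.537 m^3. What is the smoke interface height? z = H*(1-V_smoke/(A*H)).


V/(A*H) = 0.20397
1 - 0.20397 = 0.79603
z = 14.668 * 0.79603 = 11.676 m

11.676 m


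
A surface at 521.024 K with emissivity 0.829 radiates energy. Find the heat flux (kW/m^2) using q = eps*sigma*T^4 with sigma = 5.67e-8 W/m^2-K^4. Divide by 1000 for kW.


T^4 = 7.3694e+10
q = 0.829 * 5.67e-8 * 7.3694e+10 / 1000 = 3.4639 kW/m^2

3.4639 kW/m^2


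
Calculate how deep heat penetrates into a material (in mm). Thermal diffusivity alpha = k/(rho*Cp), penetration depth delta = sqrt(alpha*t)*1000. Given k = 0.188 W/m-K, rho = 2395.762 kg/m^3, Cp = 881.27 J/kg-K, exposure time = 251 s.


alpha = 0.188 / (2395.762 * 881.27) = 8.9044e-08 m^2/s
alpha * t = 2.2350e-05
delta = sqrt(2.2350e-05) * 1000 = 4.7276 mm

4.7276 mm


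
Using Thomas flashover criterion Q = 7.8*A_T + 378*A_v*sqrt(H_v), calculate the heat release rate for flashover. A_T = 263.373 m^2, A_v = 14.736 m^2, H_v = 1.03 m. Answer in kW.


7.8*A_T = 2054.3
sqrt(H_v) = 1.0149
378*A_v*sqrt(H_v) = 5653.1
Q = 2054.3 + 5653.1 = 7707.5 kW

7707.5 kW


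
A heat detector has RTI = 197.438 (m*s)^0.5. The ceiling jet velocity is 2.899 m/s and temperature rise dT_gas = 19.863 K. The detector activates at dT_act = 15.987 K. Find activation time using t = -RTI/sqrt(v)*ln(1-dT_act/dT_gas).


dT_act/dT_gas = 0.80486
ln(1 - 0.80486) = -1.6341
t = -197.438 / sqrt(2.899) * -1.6341 = 189.48 s

189.48 s


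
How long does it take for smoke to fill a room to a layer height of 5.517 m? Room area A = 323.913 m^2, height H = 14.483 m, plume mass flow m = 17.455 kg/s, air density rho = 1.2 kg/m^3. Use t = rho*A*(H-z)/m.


H - z = 8.966 m
t = 1.2 * 323.913 * 8.966 / 17.455 = 199.66 s

199.66 s


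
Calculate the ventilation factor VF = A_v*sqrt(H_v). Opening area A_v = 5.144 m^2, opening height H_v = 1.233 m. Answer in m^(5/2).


sqrt(H_v) = 1.1104
VF = 5.144 * 1.1104 = 5.7119 m^(5/2)

5.7119 m^(5/2)


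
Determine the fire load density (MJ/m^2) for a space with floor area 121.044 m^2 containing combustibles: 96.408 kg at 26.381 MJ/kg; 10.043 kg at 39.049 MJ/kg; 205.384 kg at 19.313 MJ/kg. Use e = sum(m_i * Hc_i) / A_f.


Total energy = 96.408*26.381 + 10.043*39.049 + 205.384*19.313
= 2543.339 + 392.1691 + 3966.581
= 6902.090 MJ
e = 6902.090 / 121.044 = 57.021 MJ/m^2

57.021 MJ/m^2


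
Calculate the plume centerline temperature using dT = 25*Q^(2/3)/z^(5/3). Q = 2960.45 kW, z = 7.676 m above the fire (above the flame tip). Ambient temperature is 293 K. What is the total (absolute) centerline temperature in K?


Q^(2/3) = 206.18
z^(5/3) = 29.869
dT = 25 * 206.18 / 29.869 = 172.57 K
T = 293 + 172.57 = 465.57 K

465.57 K


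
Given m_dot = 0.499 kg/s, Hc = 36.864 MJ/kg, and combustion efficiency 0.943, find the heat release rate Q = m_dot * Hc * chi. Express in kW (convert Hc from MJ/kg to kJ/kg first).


Hc = 36.864 MJ/kg = 36.864 * 1000 kJ/kg = 36864 kJ/kg
Q = 0.499 kg/s * 36864 kJ/kg * 0.943 = 17347 kW

17347 kW


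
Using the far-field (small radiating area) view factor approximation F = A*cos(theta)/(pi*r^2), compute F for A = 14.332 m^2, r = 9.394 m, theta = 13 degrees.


cos(13 deg) = 0.97437
pi*r^2 = 277.24
F = 14.332 * 0.97437 / 277.24 = 0.050371

0.050371


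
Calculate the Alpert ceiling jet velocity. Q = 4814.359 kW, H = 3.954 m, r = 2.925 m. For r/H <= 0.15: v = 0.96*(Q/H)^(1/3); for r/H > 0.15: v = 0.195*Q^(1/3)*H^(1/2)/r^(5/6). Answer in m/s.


r/H = 2.925 / 3.954 = 0.73976
r/H > 0.15, so v = 0.195*Q^(1/3)*H^(1/2)/r^(5/6)
Q^(1/3) = 16.885
H^(1/2) = 1.9885
r^(5/6) = 2.4459
v = 0.195 * 16.885 * 1.9885 / 2.4459 = 2.6769 m/s

2.6769 m/s


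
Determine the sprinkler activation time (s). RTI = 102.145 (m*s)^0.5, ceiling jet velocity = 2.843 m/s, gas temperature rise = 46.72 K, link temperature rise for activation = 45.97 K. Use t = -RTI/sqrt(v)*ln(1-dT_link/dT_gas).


dT_link/dT_gas = 0.98395
ln(1 - 0.98395) = -4.1319
t = -102.145 / sqrt(2.843) * -4.1319 = 250.31 s

250.31 s


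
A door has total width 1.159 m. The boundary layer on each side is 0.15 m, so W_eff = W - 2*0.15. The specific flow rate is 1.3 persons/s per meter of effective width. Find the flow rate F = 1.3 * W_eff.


W_eff = 1.159 - 0.30 = 0.859 m
F = 1.3 * 0.859 = 1.1167 persons/s

1.1167 persons/s


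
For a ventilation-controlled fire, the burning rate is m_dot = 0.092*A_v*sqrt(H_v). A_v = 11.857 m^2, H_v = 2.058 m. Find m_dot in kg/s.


sqrt(H_v) = 1.4346
m_dot = 0.092 * 11.857 * 1.4346 = 1.5649 kg/s

1.5649 kg/s


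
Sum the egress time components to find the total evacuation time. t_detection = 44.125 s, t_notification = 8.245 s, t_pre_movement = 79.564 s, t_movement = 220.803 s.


Total = 44.125 + 8.245 + 79.564 + 220.803 = 352.737 s

352.737 s


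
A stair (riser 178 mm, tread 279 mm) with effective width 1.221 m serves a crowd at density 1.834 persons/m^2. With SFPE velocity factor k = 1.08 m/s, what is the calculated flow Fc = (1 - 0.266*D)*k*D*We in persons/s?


1 - 0.266*D = 1 - 0.266*1.834 = 0.51216
Fs = 0.51216 * 1.08 * 1.834 = 1.0144 persons/(s*m)
Fc = 1.0144 * 1.221 = 1.2386 persons/s

1.2386 persons/s


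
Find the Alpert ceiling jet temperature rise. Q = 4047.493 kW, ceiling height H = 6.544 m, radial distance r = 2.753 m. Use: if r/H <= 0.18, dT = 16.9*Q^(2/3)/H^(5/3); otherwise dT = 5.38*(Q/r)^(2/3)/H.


r/H = 2.753 / 6.544 = 0.42069
r/H > 0.18, so dT = 5.38*(Q/r)^(2/3)/H
Q/r = 1470.2
(Q/r)^(2/3) = 129.30
dT = 5.38 * 129.30 / 6.544 = 106.30 K

106.30 K


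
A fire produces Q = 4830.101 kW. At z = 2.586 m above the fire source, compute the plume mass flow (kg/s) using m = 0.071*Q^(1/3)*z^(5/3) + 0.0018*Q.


Q^(1/3) = 16.904
z^(5/3) = 4.8721
First term = 0.071 * 16.904 * 4.8721 = 5.8473
Second term = 0.0018 * 4830.101 = 8.6942
m = 14.542 kg/s

14.542 kg/s


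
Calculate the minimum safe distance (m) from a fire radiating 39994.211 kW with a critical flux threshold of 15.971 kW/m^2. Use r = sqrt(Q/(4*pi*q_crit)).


4*pi*q_crit = 200.70
Q/(4*pi*q_crit) = 199.28
r = sqrt(199.28) = 14.117 m

14.117 m


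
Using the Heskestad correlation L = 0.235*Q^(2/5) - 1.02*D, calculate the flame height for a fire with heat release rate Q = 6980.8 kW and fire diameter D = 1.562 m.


Q^(2/5) = 34.480
0.235 * Q^(2/5) = 8.1027
1.02 * D = 1.5932
L = 6.5095 m

6.5095 m


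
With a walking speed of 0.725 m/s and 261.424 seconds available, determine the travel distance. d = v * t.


d = 0.725 * 261.424 = 189.53 m

189.53 m


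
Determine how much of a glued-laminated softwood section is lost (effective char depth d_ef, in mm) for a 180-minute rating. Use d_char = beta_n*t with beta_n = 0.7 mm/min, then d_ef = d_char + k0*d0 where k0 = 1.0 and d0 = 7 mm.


d_char = 0.7 * 180 = 126 mm
d_ef = 126 + 1.0*7 = 133 mm

133 mm


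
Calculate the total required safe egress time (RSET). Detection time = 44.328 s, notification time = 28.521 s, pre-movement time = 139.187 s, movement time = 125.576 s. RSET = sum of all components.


Total = 44.328 + 28.521 + 139.187 + 125.576 = 337.612 s

337.612 s


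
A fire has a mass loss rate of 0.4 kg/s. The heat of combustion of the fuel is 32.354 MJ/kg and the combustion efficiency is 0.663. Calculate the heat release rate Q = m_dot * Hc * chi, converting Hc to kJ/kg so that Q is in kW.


Hc = 32.354 MJ/kg = 32.354 * 1000 kJ/kg = 32354 kJ/kg
Q = 0.4 kg/s * 32354 kJ/kg * 0.663 = 8580.3 kW

8580.3 kW


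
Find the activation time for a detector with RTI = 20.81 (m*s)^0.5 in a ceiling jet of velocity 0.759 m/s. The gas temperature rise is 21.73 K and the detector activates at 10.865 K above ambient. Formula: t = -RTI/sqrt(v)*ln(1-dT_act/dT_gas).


dT_act/dT_gas = 0.5
ln(1 - 0.5) = -0.69315
t = -20.81 / sqrt(0.759) * -0.69315 = 16.557 s

16.557 s


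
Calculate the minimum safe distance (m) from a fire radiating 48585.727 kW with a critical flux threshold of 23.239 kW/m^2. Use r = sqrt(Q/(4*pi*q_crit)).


4*pi*q_crit = 292.03
Q/(4*pi*q_crit) = 166.37
r = sqrt(166.37) = 12.899 m

12.899 m


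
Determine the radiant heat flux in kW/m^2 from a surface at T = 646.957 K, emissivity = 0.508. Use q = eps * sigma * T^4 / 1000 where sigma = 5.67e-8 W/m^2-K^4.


T^4 = 1.7519e+11
q = 0.508 * 5.67e-8 * 1.7519e+11 / 1000 = 5.0460 kW/m^2

5.0460 kW/m^2


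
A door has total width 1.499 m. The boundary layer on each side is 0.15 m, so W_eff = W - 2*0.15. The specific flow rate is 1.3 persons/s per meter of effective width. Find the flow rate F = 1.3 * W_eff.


W_eff = 1.499 - 0.30 = 1.199 m
F = 1.3 * 1.199 = 1.5587 persons/s

1.5587 persons/s


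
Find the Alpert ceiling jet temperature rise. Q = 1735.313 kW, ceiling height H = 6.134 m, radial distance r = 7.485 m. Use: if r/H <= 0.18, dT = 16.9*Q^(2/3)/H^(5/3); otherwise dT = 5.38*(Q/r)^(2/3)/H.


r/H = 7.485 / 6.134 = 1.2202
r/H > 0.18, so dT = 5.38*(Q/r)^(2/3)/H
Q/r = 231.84
(Q/r)^(2/3) = 37.739
dT = 5.38 * 37.739 / 6.134 = 33.100 K

33.100 K


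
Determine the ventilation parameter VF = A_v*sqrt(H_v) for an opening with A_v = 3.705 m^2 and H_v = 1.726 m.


sqrt(H_v) = 1.3138
VF = 3.705 * 1.3138 = 4.8675 m^(5/2)

4.8675 m^(5/2)


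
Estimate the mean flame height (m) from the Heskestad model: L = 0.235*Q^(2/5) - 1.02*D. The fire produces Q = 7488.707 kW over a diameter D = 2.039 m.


Q^(2/5) = 35.462
0.235 * Q^(2/5) = 8.3336
1.02 * D = 2.0798
L = 6.2538 m

6.2538 m


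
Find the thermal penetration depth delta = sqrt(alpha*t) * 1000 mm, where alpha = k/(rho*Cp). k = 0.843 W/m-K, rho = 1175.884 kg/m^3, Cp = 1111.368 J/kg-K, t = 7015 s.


alpha = 0.843 / (1175.884 * 1111.368) = 6.4507e-07 m^2/s
alpha * t = 0.0045251
delta = sqrt(0.0045251) * 1000 = 67.269 mm

67.269 mm


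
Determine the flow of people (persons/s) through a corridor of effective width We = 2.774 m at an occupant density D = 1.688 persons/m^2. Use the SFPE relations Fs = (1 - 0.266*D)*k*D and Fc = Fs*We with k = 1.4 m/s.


1 - 0.266*D = 1 - 0.266*1.688 = 0.55099
Fs = 0.55099 * 1.4 * 1.688 = 1.3021 persons/(s*m)
Fc = 1.3021 * 2.774 = 3.6120 persons/s

3.6120 persons/s


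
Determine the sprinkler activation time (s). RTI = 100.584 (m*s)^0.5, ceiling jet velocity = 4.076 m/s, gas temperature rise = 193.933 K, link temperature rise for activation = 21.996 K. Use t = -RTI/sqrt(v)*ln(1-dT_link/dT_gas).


dT_link/dT_gas = 0.11342
ln(1 - 0.11342) = -0.12038
t = -100.584 / sqrt(4.076) * -0.12038 = 5.9977 s

5.9977 s


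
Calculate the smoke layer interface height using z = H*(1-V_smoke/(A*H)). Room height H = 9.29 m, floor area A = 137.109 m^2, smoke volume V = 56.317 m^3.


V/(A*H) = 0.044214
1 - 0.044214 = 0.95579
z = 9.29 * 0.95579 = 8.8793 m

8.8793 m


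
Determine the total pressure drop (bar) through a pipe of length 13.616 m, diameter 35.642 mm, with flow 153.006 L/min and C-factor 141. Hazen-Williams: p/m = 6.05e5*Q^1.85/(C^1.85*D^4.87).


Q^1.85 = 11008
C^1.85 = 9463.6
D^4.87 = 3.6146e+07
p/m = 0.019470 bar/m
p_total = 0.019470 * 13.616 = 0.26510 bar

0.26510 bar


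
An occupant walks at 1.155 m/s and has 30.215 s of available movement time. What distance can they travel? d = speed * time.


d = 1.155 * 30.215 = 34.898 m

34.898 m


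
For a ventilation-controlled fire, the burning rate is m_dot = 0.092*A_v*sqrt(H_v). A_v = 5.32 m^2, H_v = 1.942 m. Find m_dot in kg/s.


sqrt(H_v) = 1.3936
m_dot = 0.092 * 5.32 * 1.3936 = 0.68206 kg/s

0.68206 kg/s


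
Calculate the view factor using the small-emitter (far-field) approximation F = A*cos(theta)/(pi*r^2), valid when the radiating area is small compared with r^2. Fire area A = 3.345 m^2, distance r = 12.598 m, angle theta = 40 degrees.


cos(40 deg) = 0.76604
pi*r^2 = 498.60
F = 3.345 * 0.76604 / 498.60 = 0.0051392

0.0051392


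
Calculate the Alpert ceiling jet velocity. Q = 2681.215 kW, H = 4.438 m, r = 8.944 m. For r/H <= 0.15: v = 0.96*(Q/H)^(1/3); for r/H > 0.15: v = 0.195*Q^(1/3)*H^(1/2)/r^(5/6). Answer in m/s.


r/H = 8.944 / 4.438 = 2.0153
r/H > 0.15, so v = 0.195*Q^(1/3)*H^(1/2)/r^(5/6)
Q^(1/3) = 13.892
H^(1/2) = 2.1067
r^(5/6) = 6.2079
v = 0.195 * 13.892 * 2.1067 / 6.2079 = 0.91931 m/s

0.91931 m/s


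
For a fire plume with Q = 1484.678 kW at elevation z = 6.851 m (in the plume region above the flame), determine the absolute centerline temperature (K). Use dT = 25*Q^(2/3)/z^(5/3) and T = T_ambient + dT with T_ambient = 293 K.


Q^(2/3) = 130.14
z^(5/3) = 24.713
dT = 25 * 130.14 / 24.713 = 131.66 K
T = 293 + 131.66 = 424.66 K

424.66 K


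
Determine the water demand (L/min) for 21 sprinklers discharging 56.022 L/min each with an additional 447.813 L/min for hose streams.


Sprinkler demand = 21 * 56.022 = 1176.462 L/min
Total = 1176.462 + 447.813 = 1624.275 L/min

1624.275 L/min


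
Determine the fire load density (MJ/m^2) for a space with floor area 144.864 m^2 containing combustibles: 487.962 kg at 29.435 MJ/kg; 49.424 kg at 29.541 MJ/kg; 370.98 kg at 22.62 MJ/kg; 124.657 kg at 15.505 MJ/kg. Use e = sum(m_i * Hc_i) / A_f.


Total energy = 487.962*29.435 + 49.424*29.541 + 370.98*22.62 + 124.657*15.505
= 14363.16 + 1460.034 + 8391.568 + 1932.807
= 26147.57 MJ
e = 26147.57 / 144.864 = 180.50 MJ/m^2

180.50 MJ/m^2


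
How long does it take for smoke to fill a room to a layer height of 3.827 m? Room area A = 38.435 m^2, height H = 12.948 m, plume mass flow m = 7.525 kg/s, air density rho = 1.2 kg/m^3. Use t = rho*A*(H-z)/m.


H - z = 9.121 m
t = 1.2 * 38.435 * 9.121 / 7.525 = 55.904 s

55.904 s


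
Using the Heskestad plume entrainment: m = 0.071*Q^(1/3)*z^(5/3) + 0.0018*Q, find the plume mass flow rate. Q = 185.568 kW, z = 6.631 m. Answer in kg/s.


Q^(1/3) = 5.7038
z^(5/3) = 23.404
First term = 0.071 * 5.7038 * 23.404 = 9.4782
Second term = 0.0018 * 185.568 = 0.33402
m = 9.8122 kg/s

9.8122 kg/s


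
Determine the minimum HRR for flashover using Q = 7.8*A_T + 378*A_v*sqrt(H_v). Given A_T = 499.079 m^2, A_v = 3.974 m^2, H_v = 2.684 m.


7.8*A_T = 3892.8
sqrt(H_v) = 1.6383
378*A_v*sqrt(H_v) = 2461.0
Q = 3892.8 + 2461.0 = 6353.8 kW

6353.8 kW


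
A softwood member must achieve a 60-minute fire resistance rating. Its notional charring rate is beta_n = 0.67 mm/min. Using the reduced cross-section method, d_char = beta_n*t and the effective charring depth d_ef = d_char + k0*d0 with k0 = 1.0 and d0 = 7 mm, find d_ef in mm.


d_char = 0.67 * 60 = 40.2 mm
d_ef = 40.2 + 1.0*7 = 47.2 mm

47.2 mm


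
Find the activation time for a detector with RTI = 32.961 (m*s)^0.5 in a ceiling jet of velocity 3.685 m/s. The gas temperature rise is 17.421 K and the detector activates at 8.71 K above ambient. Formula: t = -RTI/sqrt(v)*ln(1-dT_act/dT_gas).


dT_act/dT_gas = 0.49997
ln(1 - 0.49997) = -0.69309
t = -32.961 / sqrt(3.685) * -0.69309 = 11.901 s

11.901 s


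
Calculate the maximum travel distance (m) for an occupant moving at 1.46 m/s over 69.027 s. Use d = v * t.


d = 1.46 * 69.027 = 100.78 m

100.78 m


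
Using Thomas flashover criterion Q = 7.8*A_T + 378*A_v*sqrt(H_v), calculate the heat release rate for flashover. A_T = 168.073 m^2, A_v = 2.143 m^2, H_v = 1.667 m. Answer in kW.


7.8*A_T = 1311.0
sqrt(H_v) = 1.2911
378*A_v*sqrt(H_v) = 1045.9
Q = 1311.0 + 1045.9 = 2356.8 kW

2356.8 kW


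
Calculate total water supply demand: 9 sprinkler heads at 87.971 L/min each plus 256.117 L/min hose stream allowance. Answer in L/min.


Sprinkler demand = 9 * 87.971 = 791.739 L/min
Total = 791.739 + 256.117 = 1047.856 L/min

1047.856 L/min


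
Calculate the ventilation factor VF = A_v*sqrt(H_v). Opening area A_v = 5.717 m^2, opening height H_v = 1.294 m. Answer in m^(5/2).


sqrt(H_v) = 1.1375
VF = 5.717 * 1.1375 = 6.5033 m^(5/2)

6.5033 m^(5/2)


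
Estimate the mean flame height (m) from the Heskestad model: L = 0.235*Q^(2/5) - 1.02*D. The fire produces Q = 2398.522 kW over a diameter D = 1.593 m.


Q^(2/5) = 22.489
0.235 * Q^(2/5) = 5.2850
1.02 * D = 1.6249
L = 3.6601 m

3.6601 m


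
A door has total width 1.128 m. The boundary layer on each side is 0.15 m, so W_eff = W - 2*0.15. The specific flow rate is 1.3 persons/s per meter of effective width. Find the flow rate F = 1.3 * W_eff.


W_eff = 1.128 - 0.30 = 0.828 m
F = 1.3 * 0.828 = 1.0764 persons/s

1.0764 persons/s


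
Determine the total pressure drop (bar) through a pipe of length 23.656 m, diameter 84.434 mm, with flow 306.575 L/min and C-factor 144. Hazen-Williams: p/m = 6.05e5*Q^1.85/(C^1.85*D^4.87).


Q^1.85 = 39819
C^1.85 = 9839.4
D^4.87 = 2.4107e+09
p/m = 0.0010156 bar/m
p_total = 0.0010156 * 23.656 = 0.024026 bar

0.024026 bar


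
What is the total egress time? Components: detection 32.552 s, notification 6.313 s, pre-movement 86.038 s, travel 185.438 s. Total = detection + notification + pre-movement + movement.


Total = 32.552 + 6.313 + 86.038 + 185.438 = 310.341 s

310.341 s


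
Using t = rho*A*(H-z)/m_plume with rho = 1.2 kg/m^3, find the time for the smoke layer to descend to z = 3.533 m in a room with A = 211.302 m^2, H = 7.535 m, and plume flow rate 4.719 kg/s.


H - z = 4.002 m
t = 1.2 * 211.302 * 4.002 / 4.719 = 215.04 s

215.04 s


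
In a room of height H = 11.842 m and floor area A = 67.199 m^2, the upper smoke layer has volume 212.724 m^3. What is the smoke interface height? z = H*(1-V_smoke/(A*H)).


V/(A*H) = 0.26732
1 - 0.26732 = 0.73268
z = 11.842 * 0.73268 = 8.6764 m

8.6764 m


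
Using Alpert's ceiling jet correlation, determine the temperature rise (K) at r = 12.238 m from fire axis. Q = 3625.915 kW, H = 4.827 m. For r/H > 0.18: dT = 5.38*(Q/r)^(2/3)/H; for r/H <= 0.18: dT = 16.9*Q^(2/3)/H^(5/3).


r/H = 12.238 / 4.827 = 2.5353
r/H > 0.18, so dT = 5.38*(Q/r)^(2/3)/H
Q/r = 296.28
(Q/r)^(2/3) = 44.443
dT = 5.38 * 44.443 / 4.827 = 49.535 K

49.535 K


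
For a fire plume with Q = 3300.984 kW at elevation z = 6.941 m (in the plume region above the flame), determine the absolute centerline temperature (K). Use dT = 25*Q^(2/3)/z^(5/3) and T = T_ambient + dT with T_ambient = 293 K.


Q^(2/3) = 221.70
z^(5/3) = 25.256
dT = 25 * 221.70 / 25.256 = 219.45 K
T = 293 + 219.45 = 512.45 K

512.45 K


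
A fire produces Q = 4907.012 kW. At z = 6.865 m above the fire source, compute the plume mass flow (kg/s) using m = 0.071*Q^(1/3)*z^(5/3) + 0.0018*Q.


Q^(1/3) = 16.993
z^(5/3) = 24.797
First term = 0.071 * 16.993 * 24.797 = 29.918
Second term = 0.0018 * 4907.012 = 8.8326
m = 38.751 kg/s

38.751 kg/s


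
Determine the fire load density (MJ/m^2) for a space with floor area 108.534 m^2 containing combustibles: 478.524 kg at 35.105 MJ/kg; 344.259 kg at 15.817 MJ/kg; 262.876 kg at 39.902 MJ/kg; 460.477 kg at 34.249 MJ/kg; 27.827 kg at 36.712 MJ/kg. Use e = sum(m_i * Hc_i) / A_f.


Total energy = 478.524*35.105 + 344.259*15.817 + 262.876*39.902 + 460.477*34.249 + 27.827*36.712
= 16798.59 + 5445.145 + 10489.28 + 15770.88 + 1021.585
= 49525.47 MJ
e = 49525.47 / 108.534 = 456.31 MJ/m^2

456.31 MJ/m^2


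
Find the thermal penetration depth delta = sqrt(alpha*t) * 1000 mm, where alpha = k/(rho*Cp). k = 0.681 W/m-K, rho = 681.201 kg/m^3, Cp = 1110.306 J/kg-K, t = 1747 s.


alpha = 0.681 / (681.201 * 1110.306) = 9.0039e-07 m^2/s
alpha * t = 0.0015730
delta = sqrt(0.0015730) * 1000 = 39.661 mm

39.661 mm


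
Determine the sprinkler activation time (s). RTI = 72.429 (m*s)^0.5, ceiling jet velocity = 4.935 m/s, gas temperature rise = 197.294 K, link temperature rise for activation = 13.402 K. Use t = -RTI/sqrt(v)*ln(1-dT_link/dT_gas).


dT_link/dT_gas = 0.067929
ln(1 - 0.067929) = -0.070346
t = -72.429 / sqrt(4.935) * -0.070346 = 2.2936 s

2.2936 s


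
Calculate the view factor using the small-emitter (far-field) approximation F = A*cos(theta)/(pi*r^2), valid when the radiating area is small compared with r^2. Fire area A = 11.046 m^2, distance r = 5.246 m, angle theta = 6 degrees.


cos(6 deg) = 0.99452
pi*r^2 = 86.458
F = 11.046 * 0.99452 / 86.458 = 0.12706

0.12706


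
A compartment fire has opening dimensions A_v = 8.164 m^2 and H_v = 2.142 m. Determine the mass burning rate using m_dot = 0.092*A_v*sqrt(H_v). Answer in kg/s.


sqrt(H_v) = 1.4636
m_dot = 0.092 * 8.164 * 1.4636 = 1.0993 kg/s

1.0993 kg/s


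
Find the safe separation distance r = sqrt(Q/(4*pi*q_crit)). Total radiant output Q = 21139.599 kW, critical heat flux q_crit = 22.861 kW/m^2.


4*pi*q_crit = 287.28
Q/(4*pi*q_crit) = 73.585
r = sqrt(73.585) = 8.5782 m

8.5782 m


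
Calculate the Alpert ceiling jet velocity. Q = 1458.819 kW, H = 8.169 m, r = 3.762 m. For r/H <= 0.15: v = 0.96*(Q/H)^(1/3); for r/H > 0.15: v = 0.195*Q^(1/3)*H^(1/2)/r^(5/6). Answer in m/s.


r/H = 3.762 / 8.169 = 0.46052
r/H > 0.15, so v = 0.195*Q^(1/3)*H^(1/2)/r^(5/6)
Q^(1/3) = 11.341
H^(1/2) = 2.8581
r^(5/6) = 3.0166
v = 0.195 * 11.341 * 2.8581 / 3.0166 = 2.0954 m/s

2.0954 m/s


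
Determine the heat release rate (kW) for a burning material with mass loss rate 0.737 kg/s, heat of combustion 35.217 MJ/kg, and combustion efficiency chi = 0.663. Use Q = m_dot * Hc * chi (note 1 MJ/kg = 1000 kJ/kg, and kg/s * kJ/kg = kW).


Hc = 35.217 MJ/kg = 35.217 * 1000 kJ/kg = 35217 kJ/kg
Q = 0.737 kg/s * 35217 kJ/kg * 0.663 = 17208 kW

17208 kW


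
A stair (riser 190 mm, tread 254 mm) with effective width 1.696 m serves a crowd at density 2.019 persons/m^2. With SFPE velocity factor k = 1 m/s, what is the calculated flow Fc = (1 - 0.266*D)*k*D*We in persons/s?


1 - 0.266*D = 1 - 0.266*2.019 = 0.46295
Fs = 0.46295 * 1 * 2.019 = 0.93469 persons/(s*m)
Fc = 0.93469 * 1.696 = 1.5852 persons/s

1.5852 persons/s


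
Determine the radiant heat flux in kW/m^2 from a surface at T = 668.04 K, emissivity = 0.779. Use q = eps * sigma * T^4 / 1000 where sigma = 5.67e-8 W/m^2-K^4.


T^4 = 1.9916e+11
q = 0.779 * 5.67e-8 * 1.9916e+11 / 1000 = 8.7969 kW/m^2

8.7969 kW/m^2


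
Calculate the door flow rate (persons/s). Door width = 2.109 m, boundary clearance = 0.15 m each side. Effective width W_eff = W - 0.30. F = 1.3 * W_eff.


W_eff = 2.109 - 0.30 = 1.809 m
F = 1.3 * 1.809 = 2.3517 persons/s

2.3517 persons/s


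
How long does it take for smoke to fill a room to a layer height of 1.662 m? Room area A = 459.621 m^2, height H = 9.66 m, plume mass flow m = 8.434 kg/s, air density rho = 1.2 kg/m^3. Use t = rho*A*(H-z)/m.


H - z = 7.998 m
t = 1.2 * 459.621 * 7.998 / 8.434 = 523.03 s

523.03 s


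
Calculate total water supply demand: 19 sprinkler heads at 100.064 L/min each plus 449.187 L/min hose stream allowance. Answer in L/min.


Sprinkler demand = 19 * 100.064 = 1901.216 L/min
Total = 1901.216 + 449.187 = 2350.403 L/min

2350.403 L/min


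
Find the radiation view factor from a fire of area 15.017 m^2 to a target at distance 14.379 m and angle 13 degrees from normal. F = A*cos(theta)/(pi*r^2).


cos(13 deg) = 0.97437
pi*r^2 = 649.54
F = 15.017 * 0.97437 / 649.54 = 0.022527

0.022527


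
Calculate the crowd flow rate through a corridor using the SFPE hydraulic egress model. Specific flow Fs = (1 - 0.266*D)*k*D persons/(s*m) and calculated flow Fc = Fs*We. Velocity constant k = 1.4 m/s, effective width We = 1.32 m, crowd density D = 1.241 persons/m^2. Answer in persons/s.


1 - 0.266*D = 1 - 0.266*1.241 = 0.66989
Fs = 0.66989 * 1.4 * 1.241 = 1.1639 persons/(s*m)
Fc = 1.1639 * 1.32 = 1.5363 persons/s

1.5363 persons/s


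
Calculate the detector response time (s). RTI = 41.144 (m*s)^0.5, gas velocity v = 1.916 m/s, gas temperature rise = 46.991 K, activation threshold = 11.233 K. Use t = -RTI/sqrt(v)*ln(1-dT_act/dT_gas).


dT_act/dT_gas = 0.23905
ln(1 - 0.23905) = -0.27318
t = -41.144 / sqrt(1.916) * -0.27318 = 8.1201 s

8.1201 s


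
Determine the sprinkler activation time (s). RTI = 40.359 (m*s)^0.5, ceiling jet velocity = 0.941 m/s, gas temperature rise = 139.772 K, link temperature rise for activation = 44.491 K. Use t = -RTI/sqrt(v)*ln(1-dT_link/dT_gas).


dT_link/dT_gas = 0.31831
ln(1 - 0.31831) = -0.38318
t = -40.359 / sqrt(0.941) * -0.38318 = 15.942 s

15.942 s


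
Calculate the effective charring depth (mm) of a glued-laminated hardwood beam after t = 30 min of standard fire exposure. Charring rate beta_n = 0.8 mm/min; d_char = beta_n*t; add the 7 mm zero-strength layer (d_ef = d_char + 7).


d_char = 0.8 * 30 = 24 mm
d_ef = 24 + 1.0*7 = 31 mm

31 mm


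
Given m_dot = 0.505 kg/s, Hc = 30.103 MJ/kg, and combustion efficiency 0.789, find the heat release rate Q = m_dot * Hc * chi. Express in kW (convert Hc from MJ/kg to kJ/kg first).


Hc = 30.103 MJ/kg = 30.103 * 1000 kJ/kg = 30103 kJ/kg
Q = 0.505 kg/s * 30103 kJ/kg * 0.789 = 11994 kW

11994 kW


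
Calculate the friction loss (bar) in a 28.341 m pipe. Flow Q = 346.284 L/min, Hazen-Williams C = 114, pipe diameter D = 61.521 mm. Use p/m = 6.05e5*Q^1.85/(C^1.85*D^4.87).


Q^1.85 = 49883
C^1.85 = 6386.7
D^4.87 = 5.1587e+08
p/m = 0.0091598 bar/m
p_total = 0.0091598 * 28.341 = 0.25960 bar

0.25960 bar


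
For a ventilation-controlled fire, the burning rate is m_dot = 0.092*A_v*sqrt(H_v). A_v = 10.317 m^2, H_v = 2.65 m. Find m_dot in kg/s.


sqrt(H_v) = 1.6279
m_dot = 0.092 * 10.317 * 1.6279 = 1.5451 kg/s

1.5451 kg/s


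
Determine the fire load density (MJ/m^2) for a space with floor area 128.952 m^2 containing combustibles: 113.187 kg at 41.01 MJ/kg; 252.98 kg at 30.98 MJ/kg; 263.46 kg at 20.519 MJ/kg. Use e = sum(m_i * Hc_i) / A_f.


Total energy = 113.187*41.01 + 252.98*30.98 + 263.46*20.519
= 4641.799 + 7837.320 + 5405.936
= 17885.06 MJ
e = 17885.06 / 128.952 = 138.70 MJ/m^2

138.70 MJ/m^2


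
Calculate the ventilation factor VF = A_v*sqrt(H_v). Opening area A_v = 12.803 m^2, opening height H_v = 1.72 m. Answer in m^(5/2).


sqrt(H_v) = 1.3115
VF = 12.803 * 1.3115 = 16.791 m^(5/2)

16.791 m^(5/2)


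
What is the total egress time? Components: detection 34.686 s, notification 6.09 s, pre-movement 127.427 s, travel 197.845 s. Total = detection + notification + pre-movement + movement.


Total = 34.686 + 6.09 + 127.427 + 197.845 = 366.048 s

366.048 s


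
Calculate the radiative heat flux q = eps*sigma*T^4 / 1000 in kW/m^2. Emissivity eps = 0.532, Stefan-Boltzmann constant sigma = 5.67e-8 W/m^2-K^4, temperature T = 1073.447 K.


T^4 = 1.3278e+12
q = 0.532 * 5.67e-8 * 1.3278e+12 / 1000 = 40.051 kW/m^2

40.051 kW/m^2


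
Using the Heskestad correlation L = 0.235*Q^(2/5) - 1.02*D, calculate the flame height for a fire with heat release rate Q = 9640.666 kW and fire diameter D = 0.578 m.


Q^(2/5) = 39.232
0.235 * Q^(2/5) = 9.2196
1.02 * D = 0.58956
L = 8.6300 m

8.6300 m


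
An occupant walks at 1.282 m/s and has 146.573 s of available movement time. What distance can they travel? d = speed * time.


d = 1.282 * 146.573 = 187.91 m

187.91 m


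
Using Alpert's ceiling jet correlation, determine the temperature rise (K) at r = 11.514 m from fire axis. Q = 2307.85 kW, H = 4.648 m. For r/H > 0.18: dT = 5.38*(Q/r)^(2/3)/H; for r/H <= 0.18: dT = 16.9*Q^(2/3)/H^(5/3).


r/H = 11.514 / 4.648 = 2.4772
r/H > 0.18, so dT = 5.38*(Q/r)^(2/3)/H
Q/r = 200.44
(Q/r)^(2/3) = 34.249
dT = 5.38 * 34.249 / 4.648 = 39.643 K

39.643 K


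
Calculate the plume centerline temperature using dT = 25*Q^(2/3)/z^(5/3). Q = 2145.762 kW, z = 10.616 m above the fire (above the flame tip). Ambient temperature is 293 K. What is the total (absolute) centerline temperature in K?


Q^(2/3) = 166.36
z^(5/3) = 51.278
dT = 25 * 166.36 / 51.278 = 81.107 K
T = 293 + 81.107 = 374.11 K

374.11 K


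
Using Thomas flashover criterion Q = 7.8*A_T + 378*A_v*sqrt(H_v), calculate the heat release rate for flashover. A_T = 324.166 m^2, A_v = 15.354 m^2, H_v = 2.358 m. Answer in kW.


7.8*A_T = 2528.5
sqrt(H_v) = 1.5356
378*A_v*sqrt(H_v) = 8912.2
Q = 2528.5 + 8912.2 = 11441 kW

11441 kW


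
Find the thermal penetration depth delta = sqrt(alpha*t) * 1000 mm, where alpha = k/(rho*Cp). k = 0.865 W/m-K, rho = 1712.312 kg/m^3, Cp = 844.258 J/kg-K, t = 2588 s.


alpha = 0.865 / (1712.312 * 844.258) = 5.9835e-07 m^2/s
alpha * t = 0.0015485
delta = sqrt(0.0015485) * 1000 = 39.351 mm

39.351 mm


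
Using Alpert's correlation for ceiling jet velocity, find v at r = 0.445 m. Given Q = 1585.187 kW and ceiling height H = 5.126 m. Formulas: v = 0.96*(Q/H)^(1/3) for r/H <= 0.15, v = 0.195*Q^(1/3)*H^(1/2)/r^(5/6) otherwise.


r/H = 0.445 / 5.126 = 0.086812
r/H <= 0.15, so v = 0.96*(Q/H)^(1/3)
Q/H = 309.24
(Q/H)^(1/3) = 6.7624
v = 0.96 * 6.7624 = 6.4919 m/s

6.4919 m/s


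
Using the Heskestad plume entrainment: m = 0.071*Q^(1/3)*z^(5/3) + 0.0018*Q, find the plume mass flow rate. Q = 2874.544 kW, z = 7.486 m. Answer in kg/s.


Q^(1/3) = 14.219
z^(5/3) = 28.647
First term = 0.071 * 14.219 * 28.647 = 28.920
Second term = 0.0018 * 2874.544 = 5.1742
m = 34.094 kg/s

34.094 kg/s


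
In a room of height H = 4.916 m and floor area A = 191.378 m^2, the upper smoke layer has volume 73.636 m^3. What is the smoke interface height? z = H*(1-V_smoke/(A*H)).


V/(A*H) = 0.078268
1 - 0.078268 = 0.92173
z = 4.916 * 0.92173 = 4.5312 m

4.5312 m


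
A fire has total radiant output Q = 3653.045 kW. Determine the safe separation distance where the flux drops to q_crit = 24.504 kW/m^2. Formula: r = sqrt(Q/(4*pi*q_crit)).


4*pi*q_crit = 307.93
Q/(4*pi*q_crit) = 11.863
r = sqrt(11.863) = 3.4443 m

3.4443 m


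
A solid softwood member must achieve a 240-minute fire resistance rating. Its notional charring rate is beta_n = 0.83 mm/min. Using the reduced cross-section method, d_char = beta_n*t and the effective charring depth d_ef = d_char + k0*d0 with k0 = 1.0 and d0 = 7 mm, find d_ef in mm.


d_char = 0.83 * 240 = 199.2 mm
d_ef = 199.2 + 1.0*7 = 206.2 mm

206.2 mm


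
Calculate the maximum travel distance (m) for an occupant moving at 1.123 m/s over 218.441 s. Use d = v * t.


d = 1.123 * 218.441 = 245.31 m

245.31 m


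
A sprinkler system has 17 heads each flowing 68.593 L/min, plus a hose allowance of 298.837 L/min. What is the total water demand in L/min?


Sprinkler demand = 17 * 68.593 = 1166.081 L/min
Total = 1166.081 + 298.837 = 1464.918 L/min

1464.918 L/min


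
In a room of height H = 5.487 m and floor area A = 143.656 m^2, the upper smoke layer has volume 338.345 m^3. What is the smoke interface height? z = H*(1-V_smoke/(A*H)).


V/(A*H) = 0.42924
1 - 0.42924 = 0.57076
z = 5.487 * 0.57076 = 3.1318 m

3.1318 m


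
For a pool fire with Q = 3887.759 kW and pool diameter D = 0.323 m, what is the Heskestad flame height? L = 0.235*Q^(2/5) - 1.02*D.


Q^(2/5) = 27.282
0.235 * Q^(2/5) = 6.4113
1.02 * D = 0.32946
L = 6.0819 m

6.0819 m


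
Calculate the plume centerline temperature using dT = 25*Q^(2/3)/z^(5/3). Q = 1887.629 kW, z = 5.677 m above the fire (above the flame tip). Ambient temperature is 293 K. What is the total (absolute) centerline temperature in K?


Q^(2/3) = 152.74
z^(5/3) = 18.066
dT = 25 * 152.74 / 18.066 = 211.36 K
T = 293 + 211.36 = 504.36 K

504.36 K


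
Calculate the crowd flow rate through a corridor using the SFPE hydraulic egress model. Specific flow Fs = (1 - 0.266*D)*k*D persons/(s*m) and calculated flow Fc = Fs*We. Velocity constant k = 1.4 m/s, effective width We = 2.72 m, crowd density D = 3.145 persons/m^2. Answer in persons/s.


1 - 0.266*D = 1 - 0.266*3.145 = 0.16343
Fs = 0.16343 * 1.4 * 3.145 = 0.71958 persons/(s*m)
Fc = 0.71958 * 2.72 = 1.9573 persons/s

1.9573 persons/s
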